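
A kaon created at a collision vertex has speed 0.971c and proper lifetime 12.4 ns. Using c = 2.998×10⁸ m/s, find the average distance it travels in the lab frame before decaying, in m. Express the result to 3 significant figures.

γ = 1/√(1 − β²) = 1/√(1 − 0.942841) = 1/√0.057159 = 1/0.239079 = 4.1827.
Lab-frame lifetime: Δt = γτ = 4.1827 × 12.4 ns = 51.865 ns.
Distance: d = vΔt = 0.971 × 2.998×10⁸ m/s × 5.1865×10^-8 s = 15.1 m.

15.1 m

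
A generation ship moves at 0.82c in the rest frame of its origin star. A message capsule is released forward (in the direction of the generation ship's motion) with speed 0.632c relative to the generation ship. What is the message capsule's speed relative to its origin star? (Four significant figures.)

Relativistic velocity addition: u = (u' + v)/(1 + u'v/c²), with u' = 0.632c and v = 0.82c.
Numerator: 0.632 + 0.82 = 1.452. Denominator: 1 + (0.632)(0.82) = 1.51824.
u = 1.452/1.51824 = 0.95637, so the speed is 0.9564c.

0.9564c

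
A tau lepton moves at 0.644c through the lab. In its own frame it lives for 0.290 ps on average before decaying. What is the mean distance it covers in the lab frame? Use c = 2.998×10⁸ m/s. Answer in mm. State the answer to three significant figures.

0.0732 mm

With β = 0.644, γ = 1/√(1 − 0.644²) = 1/√0.585264 = 1.3071.
Lab-frame lifetime: Δt = γτ = 1.3071 × 0.290 ps = 0.37906 ps.
Distance: d = vΔt = 0.644 × 2.998×10⁸ m/s × 3.7906×10^-13 s = 7.32×10^-5 m = 0.0732 mm.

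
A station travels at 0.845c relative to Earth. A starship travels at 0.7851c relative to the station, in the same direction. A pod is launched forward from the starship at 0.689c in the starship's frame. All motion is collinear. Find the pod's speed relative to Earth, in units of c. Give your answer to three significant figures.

0.996c

First combine the pod and starship (S''→S'): u₁ = (0.689 + 0.7851)/(1 + 0.689×0.7851) = 1.4741/1.5409339 = 0.95663.
Then combine with the station (S'→S): u = (0.95663 + 0.845)/(1 + 0.95663×0.845) = 1.80163/1.80835235 = 0.99628.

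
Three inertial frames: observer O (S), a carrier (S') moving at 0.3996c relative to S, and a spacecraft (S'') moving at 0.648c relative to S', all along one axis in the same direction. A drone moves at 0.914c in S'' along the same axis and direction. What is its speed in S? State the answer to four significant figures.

0.9918c

Apply u = (u'+v)/(1+u'v) twice. Drone in the carrier frame: (0.914+0.648)/(1+0.914·0.648) = 1.562/1.592272 = 0.98099c.
That velocity, transformed to the rest frame of observer O: (0.98099+0.3996)/(1+0.98099·0.3996) = 1.38059/1.392003604 = 0.9918c.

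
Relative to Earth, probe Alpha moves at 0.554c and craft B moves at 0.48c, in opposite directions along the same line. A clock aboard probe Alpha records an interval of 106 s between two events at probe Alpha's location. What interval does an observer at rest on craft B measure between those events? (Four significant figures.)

The velocity of probe Alpha relative to craft B is (0.554 + 0.48)c / (1 + 0.554×0.48) = 0.8168c; relative speed 0.8168c.
γ for this relative speed: γ = 1/√(1 − 0.667162) = 1.7333.
The clock on probe Alpha records proper time, so craft B measures Δt = γΔτ = 1.7333 × 106 = 183.7 s.

183.7 s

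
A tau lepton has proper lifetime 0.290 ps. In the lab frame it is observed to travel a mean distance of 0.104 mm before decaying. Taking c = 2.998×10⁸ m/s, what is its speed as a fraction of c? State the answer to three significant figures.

0.767c

d = βγcτ ⇒ βγ = d/(cτ) = 1.040×10^-4 m / (8.6942×10^-5 m) = 1.1962.
β = (βγ)/√(1+(βγ)²) = 1.1962/√2.43089 = 0.767.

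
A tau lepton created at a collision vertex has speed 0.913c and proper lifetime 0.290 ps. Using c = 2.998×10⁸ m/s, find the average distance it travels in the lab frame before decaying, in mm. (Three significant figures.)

With β = 0.913, γ = 1/√(1 − 0.913²) = 1/√0.166431 = 2.4512.
Lab-frame lifetime: Δt = γτ = 2.4512 × 0.290 ps = 0.71085 ps.
Distance: d = vΔt = 0.913 × 2.998×10⁸ m/s × 7.1085×10^-13 s = 1.95×10^-4 m = 0.195 mm.

0.195 mm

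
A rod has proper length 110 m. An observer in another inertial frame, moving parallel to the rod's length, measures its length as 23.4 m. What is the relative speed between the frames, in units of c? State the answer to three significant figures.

0.977c

Length contraction gives γ = L₀/L = 110/23.4 = 4.7009.
β = √(1 − 1/γ²) = √0.954748 = 0.977.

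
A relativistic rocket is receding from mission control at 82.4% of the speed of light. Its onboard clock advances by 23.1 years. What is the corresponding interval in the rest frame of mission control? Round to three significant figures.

With β = 0.824, γ = 1/√(1 − 0.824²) = 1/√0.321024 = 1.7649.
The onboard clock measures proper time, so the interval in the rest frame of mission control is dilated: Δt = γ·Δτ = 1.7649 × 23.1 years = 40.8 years.

40.8 years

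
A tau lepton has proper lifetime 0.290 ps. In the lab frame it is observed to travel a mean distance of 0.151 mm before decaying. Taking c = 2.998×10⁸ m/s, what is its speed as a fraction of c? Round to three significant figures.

Let x = d/(cτ) = 1.510×10^-4 m / (2.998×10⁸ m/s × 2.900×10^-13 s) = 1.7368. Since d = βγcτ, x = βγ = β/√(1−β²).
Solving: β² = x²/(1+x²) = 3.01647/4.01647 = 0.751025, so β = 0.867.

0.867c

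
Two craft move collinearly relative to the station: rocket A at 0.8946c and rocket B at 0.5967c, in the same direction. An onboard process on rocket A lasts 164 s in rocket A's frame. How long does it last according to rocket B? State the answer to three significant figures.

The velocity of rocket A relative to rocket B is (0.8946 − 0.5967)c / (1 − 0.8946×0.5967) = 0.63901c; relative speed 0.63901c.
At |u| = 0.63901c, γ = (1 − 0.408334)^(−1/2) = 1.3001.
The clock on rocket A records proper time, so rocket B measures Δt = γΔτ = 1.3001 × 164 = 213 s.

213 s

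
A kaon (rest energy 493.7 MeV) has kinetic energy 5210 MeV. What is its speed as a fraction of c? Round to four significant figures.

K = (γ−1)mc², so γ = 1 + 5210/493.7 = 11.553.
Then v/c = √(1 − γ⁻²) = √(1 − 0.00749222) = √0.99250778 = 0.9962.

0.9962c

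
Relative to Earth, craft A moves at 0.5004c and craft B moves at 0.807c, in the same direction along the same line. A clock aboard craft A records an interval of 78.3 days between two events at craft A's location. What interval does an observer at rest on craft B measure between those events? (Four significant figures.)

91.30 days

Transform craft A's velocity into craft B's frame: (0.5004 − 0.807)/(1 − 0.5004·0.807) = −0.3066/0.5961772, so the relative speed is 0.51428c.
At |u| = 0.51428c, γ = (1 − 0.264484)^(−1/2) = 1.166.
Craft A's interval is proper; time dilation gives Δt_B = γΔτ = 1.166 × 78.3 days = 91.30 days.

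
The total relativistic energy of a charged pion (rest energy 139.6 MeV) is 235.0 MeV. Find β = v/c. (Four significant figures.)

Total energy E = γmc² gives γ = 235.0/139.6 = 1.6834.
Hence β = √(1 − 1/γ²) = √(1 − 0.352879) = √0.647121 = 0.8044.

0.8044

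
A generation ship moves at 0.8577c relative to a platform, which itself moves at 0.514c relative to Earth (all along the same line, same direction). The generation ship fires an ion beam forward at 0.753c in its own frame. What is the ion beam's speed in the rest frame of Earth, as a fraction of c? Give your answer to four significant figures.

Compose velocities in two stages. Stage 1 (into S'): u₁ = (0.753+0.8577)/(1+0.753×0.8577) = 0.97864.
Stage 2 (into S): u = (0.97864+0.514)/(1+0.97864×0.514) = 0.99309, so the speed is 0.9931c.

0.9931c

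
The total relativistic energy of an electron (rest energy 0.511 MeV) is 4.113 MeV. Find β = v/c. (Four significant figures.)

γ = E/(mc²) = 4.113/0.511 = 8.0489.
β = √(1 − 1/γ²) = √(1 − 0.0154357) = √0.9845643 = 0.9923.

0.9923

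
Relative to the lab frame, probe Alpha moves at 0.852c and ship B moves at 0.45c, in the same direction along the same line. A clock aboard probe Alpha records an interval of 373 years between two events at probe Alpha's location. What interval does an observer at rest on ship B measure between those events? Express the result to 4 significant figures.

491.9 years

The velocity of probe Alpha relative to ship B is (0.852 − 0.45)c / (1 − 0.852×0.45) = 0.65196c; relative speed 0.65196c.
γ for this relative speed: γ = 1/√(1 − 0.425052) = 1.3188.
Probe Alpha's interval is proper; time dilation gives Δt_B = γΔτ = 1.3188 × 373 years = 491.9 years.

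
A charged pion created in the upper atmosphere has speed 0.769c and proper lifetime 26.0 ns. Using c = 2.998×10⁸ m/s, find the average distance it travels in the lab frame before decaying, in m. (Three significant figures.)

9.38 m

γ = 1/√(1 − β²) = 1/√(1 − 0.591361) = 1/√0.408639 = 1/0.639249 = 1.5643.
Lab-frame lifetime: Δt = γτ = 1.5643 × 26.0 ns = 40.672 ns.
Distance: d = vΔt = 0.769 × 2.998×10⁸ m/s × 4.0672×10^-8 s = 9.38 m.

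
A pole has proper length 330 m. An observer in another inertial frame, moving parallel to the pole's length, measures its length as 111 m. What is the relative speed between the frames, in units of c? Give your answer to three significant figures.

0.942c

Length contraction gives γ = L₀/L = 330/111 = 2.973.
β = √(1 − 1/γ²) = √0.886862 = 0.942.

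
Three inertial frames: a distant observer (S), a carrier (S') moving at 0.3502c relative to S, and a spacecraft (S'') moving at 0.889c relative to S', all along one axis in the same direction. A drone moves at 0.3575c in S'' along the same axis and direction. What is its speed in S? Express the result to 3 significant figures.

0.974c

Compose velocities in two stages. Stage 1 (into S'): u₁ = (0.3575+0.889)/(1+0.3575×0.889) = 0.94588.
Stage 2 (into S): u = (0.94588+0.3502)/(1+0.94588×0.3502) = 0.97358, so the speed is 0.974c.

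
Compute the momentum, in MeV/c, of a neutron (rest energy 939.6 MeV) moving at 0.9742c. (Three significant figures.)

4060 MeV/c

γ = 1/√(1 − β²) = 1/√(1 − 0.94906564) = 1/√0.05093436 = 1/0.225686 = 4.4309.
Momentum: p = γβ·mc = 4.4309 × 0.9742 × 939.6 MeV/c = 4060 MeV/c.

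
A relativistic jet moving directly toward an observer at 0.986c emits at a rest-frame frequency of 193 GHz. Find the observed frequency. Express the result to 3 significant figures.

Relativistic Doppler (source moving toward): f_obs = f_src · √((1+β)/(1−β)).
With β = 0.986: factor = √(1.986/0.014) = 11.91.
f_obs = 193 × 11.91 = 2300 GHz.

2300 GHz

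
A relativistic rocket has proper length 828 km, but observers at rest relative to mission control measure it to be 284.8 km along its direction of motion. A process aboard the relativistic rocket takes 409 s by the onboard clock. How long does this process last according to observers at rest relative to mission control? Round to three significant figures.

1190 s

From L = L₀/γ: γ = 828/284.8 = 2.9073.
The same γ dilates the second interval: 2.9073 × 409 s = 1190 s.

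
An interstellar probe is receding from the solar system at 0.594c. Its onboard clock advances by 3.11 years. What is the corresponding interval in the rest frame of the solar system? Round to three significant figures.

3.87 years

γ = 1/√(1 − β²) = 1/√(1 − 0.352836) = 1/√0.647164 = 1/0.804465 = 1.2431.
Time dilation: Δt = γ·Δτ = 1.2431 × 3.11 = 3.87 years.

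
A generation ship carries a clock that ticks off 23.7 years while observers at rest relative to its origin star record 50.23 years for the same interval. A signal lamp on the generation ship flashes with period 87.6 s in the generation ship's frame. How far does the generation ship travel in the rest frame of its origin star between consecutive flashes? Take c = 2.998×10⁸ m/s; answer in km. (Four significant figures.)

4.908×10^7 km

From Δt = γΔτ: γ = 50.23/23.7 = 2.11941.
β = √(1 − 1/γ²) = 0.88169. Lab-frame period = γτ = 2.11941×87.6 s = 185.66 s. Distance = βc × γτ = 0.88169 × 2.998×10⁸ m/s × 185.66 s = 4.9076×10^10 m = 4.908×10^7 km.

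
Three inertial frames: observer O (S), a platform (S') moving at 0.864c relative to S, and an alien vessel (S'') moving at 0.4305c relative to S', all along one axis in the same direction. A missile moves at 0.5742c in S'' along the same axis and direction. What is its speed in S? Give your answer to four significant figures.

0.9844c

Compose velocities in two stages. Stage 1 (into S'): u₁ = (0.5742+0.4305)/(1+0.5742×0.4305) = 0.80557.
Stage 2 (into S): u = (0.80557+0.864)/(1+0.80557×0.864) = 0.98441, so the speed is 0.9844c.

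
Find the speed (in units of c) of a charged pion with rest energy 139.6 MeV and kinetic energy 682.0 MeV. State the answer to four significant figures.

0.9855c

K = (γ−1)mc², so γ = 1 + 682.0/139.6 = 5.8854.
Then v/c = √(1 − γ⁻²) = √(1 − 0.0288701) = √0.9711299 = 0.9855.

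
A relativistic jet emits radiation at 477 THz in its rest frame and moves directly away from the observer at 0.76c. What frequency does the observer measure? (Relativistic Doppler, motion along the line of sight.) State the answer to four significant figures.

Relativistic Doppler (source moving away): f_obs = f_src · √((1−β)/(1+β)).
With β = 0.76: factor = √(0.24/1.76) = 0.36927.
f_obs = 477 × 0.36927 = 176.1 THz.

176.1 THz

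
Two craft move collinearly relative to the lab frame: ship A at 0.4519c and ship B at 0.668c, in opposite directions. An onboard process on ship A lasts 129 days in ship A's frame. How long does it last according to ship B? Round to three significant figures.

253 days

Speed of ship A in ship B's frame: u = (v_A + v_B)/(1 + v_A v_B/c²) = (0.4519 + 0.668)/(1 + 0.4519×0.668) = 1.1199/1.3018692 = 0.86022; |u| = 0.86022c.
γ for this relative speed: γ = 1/√(1 − 0.739978) = 1.9611.
Ship A's interval is proper; time dilation gives Δt_B = γΔτ = 1.9611 × 129 days = 253 days.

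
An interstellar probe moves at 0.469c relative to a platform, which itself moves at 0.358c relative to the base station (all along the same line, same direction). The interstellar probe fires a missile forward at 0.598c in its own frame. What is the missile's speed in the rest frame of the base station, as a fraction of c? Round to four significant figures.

0.9176c

Apply u = (u'+v)/(1+u'v) twice. Missile in the platform frame: (0.598+0.469)/(1+0.598·0.469) = 1.067/1.280462 = 0.83329c.
That velocity, transformed to the rest frame of the base station: (0.83329+0.358)/(1+0.83329·0.358) = 1.19129/1.29831782 = 0.91756c.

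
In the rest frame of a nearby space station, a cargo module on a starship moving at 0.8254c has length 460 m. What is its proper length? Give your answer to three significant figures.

β² = 0.68128516, so γ = 1/√0.31871484 = 1.7713.
Proper length: L₀ = γ·L = 1.7713 × 460 = 815 m.

815 m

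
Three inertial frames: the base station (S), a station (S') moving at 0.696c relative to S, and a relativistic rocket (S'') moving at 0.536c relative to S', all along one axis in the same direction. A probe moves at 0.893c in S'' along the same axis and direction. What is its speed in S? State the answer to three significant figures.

Apply u = (u'+v)/(1+u'v) twice. Probe in the station frame: (0.893+0.536)/(1+0.893·0.536) = 1.429/1.478648 = 0.96642c.
That velocity, transformed to the rest frame of the base station: (0.96642+0.696)/(1+0.96642·0.696) = 1.66242/1.67262832 = 0.9939c.

0.994c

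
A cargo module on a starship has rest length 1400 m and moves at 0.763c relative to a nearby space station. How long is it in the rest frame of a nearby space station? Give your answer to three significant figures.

905 m

β² = 0.582169, so γ = 1/√0.417831 = 1.547.
Length contraction: L = L₀/γ = 1400/1.547 = 905 m.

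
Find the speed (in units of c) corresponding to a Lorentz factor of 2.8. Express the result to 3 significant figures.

0.934c

β = √(1 − 1/γ²) = √(1 − 1/7.84) = √0.872449 = 0.934.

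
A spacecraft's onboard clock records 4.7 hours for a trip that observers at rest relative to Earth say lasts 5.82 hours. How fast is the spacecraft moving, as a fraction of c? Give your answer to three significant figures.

γ = Δt/Δτ = 5.82/4.7 = 1.2383.
β = √(1 − 1/γ²) = √(1 − 0.652151) = √0.347849 = 0.590.

0.590c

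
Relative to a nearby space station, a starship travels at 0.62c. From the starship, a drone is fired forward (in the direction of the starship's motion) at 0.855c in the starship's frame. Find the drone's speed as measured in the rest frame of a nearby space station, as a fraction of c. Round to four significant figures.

0.9640c

Relativistic velocity addition: u = (u' + v)/(1 + u'v/c²), with u' = 0.855c and v = 0.62c.
Numerator: 0.855 + 0.62 = 1.475. Denominator: 1 + (0.855)(0.62) = 1.5301.
u = 1.475/1.5301 = 0.96399, so the speed is 0.9640c.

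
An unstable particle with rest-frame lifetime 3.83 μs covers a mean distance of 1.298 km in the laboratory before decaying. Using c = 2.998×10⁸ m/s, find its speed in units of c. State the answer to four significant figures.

Let x = d/(cτ) = 1298 m / (2.998×10⁸ m/s × 3.830×10^-6 s) = 1.1304. Since d = βγcτ, x = βγ = β/√(1−β²).
Solving: β² = x²/(1+x²) = 1.2778/2.2778 = 0.56098, so β = 0.7490.

0.7490c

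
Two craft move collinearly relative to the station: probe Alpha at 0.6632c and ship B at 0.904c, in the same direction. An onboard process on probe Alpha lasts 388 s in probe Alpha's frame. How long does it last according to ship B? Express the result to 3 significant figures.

Speed of probe Alpha in ship B's frame: u = (v_A − v_B)/(1 − v_A v_B/c²) = (0.6632 − 0.904)/(1 − 0.6632×0.904) = −0.2408/0.4004672 = −0.6013; |u| = 0.6013c.
At |u| = 0.6013c, γ = (1 − 0.361562)^(−1/2) = 1.2515.
Probe Alpha's interval is proper; time dilation gives Δt_B = γΔτ = 1.2515 × 388 s = 486 s.

486 s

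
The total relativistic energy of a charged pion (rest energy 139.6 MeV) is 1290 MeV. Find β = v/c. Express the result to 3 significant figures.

0.994

Total energy E = γmc² gives γ = 1290/139.6 = 9.2407.
Hence β = √(1 − 1/γ²) = √(1 − 0.0117109) = √0.9882891 = 0.994.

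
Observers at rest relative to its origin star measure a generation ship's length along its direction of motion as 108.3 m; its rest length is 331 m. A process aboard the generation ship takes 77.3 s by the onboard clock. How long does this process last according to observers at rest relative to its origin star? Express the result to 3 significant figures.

From L = L₀/γ: γ = 331/108.3 = 3.05633.
Δt = γΔτ = 3.05633 × 77.3 = 236 s.

236 s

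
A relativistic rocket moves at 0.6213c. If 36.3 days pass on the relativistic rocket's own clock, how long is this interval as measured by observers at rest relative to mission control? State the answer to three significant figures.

γ = 1/√(1 − β²) = 1/√(1 − 0.38601369) = 1/√0.61398631 = 1/0.783573 = 1.2762.
Time dilation: Δt = γ·Δτ = 1.2762 × 36.3 = 46.3 days.

46.3 days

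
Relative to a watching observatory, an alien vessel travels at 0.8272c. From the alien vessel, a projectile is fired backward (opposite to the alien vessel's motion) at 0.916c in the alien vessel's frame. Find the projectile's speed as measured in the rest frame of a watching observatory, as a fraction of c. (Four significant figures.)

0.3665c

Relativistic velocity addition: u = (u' + v)/(1 + u'v/c²), with u' = −0.916c and v = 0.8272c.
Numerator: −0.916 + 0.8272 = −0.0888. Denominator: 1 + (−0.916)(0.8272) = 0.2422848.
u = −0.0888/0.2422848 = −0.36651, so the speed is 0.3665c.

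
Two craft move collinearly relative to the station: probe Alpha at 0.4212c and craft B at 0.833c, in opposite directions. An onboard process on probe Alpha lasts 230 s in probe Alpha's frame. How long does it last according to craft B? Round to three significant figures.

619 s

Transform probe Alpha's velocity into craft B's frame: (0.4212 + 0.833)/(1 + 0.4212·0.833) = 1.2542/1.3508596, so the relative speed is 0.92845c.
At |u| = 0.92845c, γ = (1 − 0.862019)^(−1/2) = 2.6921.
The clock on probe Alpha records proper time, so craft B measures Δt = γΔτ = 2.6921 × 230 = 619 s.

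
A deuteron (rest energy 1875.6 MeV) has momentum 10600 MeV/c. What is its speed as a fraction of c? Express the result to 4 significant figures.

0.9847c

βγ = pc/(mc²) = 10600/1875.6 = 5.6515.
Since γ² = 1 + (βγ)² = 32.9395, γ = √32.9395 = 5.73929, and β = (βγ)/γ = 5.6515/5.73929 = 0.9847.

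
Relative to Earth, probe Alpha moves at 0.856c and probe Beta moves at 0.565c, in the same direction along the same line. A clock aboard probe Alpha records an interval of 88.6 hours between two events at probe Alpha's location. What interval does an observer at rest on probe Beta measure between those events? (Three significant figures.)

Transform probe Alpha's velocity into probe Beta's frame: (0.856 − 0.565)/(1 − 0.856·0.565) = 0.291/0.51636, so the relative speed is 0.56356c.
At |u| = 0.56356c, γ = (1 − 0.3176)^(−1/2) = 1.2105.
The clock on probe Alpha records proper time, so probe Beta measures Δt = γΔτ = 1.2105 × 88.6 = 107 hours.

107 hours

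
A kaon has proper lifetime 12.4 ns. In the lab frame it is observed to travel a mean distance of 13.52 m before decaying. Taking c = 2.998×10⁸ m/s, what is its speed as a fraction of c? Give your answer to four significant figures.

0.9642c

Let x = d/(cτ) = 13.52 m / (2.998×10⁸ m/s × 1.240×10^-8 s) = 3.6368. Since d = βγcτ, x = βγ = β/√(1−β²).
Solving: β² = x²/(1+x²) = 13.2263/14.2263 = 0.929708, so β = 0.9642.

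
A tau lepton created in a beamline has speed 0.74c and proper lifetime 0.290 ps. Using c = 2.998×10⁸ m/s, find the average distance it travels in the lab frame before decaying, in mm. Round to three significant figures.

With β = 0.74, γ = 1/√(1 − 0.74²) = 1/√0.4524 = 1.4868.
Lab-frame lifetime: Δt = γτ = 1.4868 × 0.290 ps = 0.43117 ps.
Distance: d = vΔt = 0.74 × 2.998×10⁸ m/s × 4.3117×10^-13 s = 9.57×10^-5 m = 0.0957 mm.

0.0957 mm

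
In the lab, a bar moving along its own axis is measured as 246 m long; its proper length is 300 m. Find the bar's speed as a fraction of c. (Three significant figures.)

Length contraction gives γ = L₀/L = 300/246 = 1.2195.
β = √(1 − 1/γ²) = √0.327587 = 0.572.

0.572c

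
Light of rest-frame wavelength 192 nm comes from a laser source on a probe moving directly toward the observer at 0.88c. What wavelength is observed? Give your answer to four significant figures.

Relativistic Doppler for wavelength: λ_obs = λ_src · √((1−β)/(1+β)).
With β = 0.88: factor = √(0.12/1.88) = 0.25265.
λ_obs = 192 × 0.25265 = 48.51 nm.

48.51 nm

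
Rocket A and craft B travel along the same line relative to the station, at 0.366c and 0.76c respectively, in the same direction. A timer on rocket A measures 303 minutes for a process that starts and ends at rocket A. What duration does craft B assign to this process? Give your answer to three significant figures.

362 minutes

Speed of rocket A in craft B's frame: u = (v_A − v_B)/(1 − v_A v_B/c²) = (0.366 − 0.76)/(1 − 0.366×0.76) = −0.394/0.72184 = −0.54583; |u| = 0.54583c.
γ for this relative speed: γ = 1/√(1 − 0.29793) = 1.1935.
The clock on rocket A records proper time, so craft B measures Δt = γΔτ = 1.1935 × 303 = 362 minutes.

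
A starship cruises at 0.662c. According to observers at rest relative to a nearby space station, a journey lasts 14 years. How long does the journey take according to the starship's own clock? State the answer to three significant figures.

With β = 0.662, γ = 1/√(1 − 0.662²) = 1/√0.561756 = 1.3342.
The moving clock records proper time: Δτ = Δt/γ = 14/1.3342 = 10.5 years.

10.5 years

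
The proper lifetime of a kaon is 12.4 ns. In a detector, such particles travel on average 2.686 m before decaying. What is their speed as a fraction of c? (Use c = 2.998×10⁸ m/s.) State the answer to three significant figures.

Lab distance = (lab lifetime)·v = γτ·βc, so βγ = d/(cτ) = 2.686/(2.998×10⁸ × 1.240×10^-8) = 0.72252.
With βγ = 0.72252: γ² = 1 + (βγ)² = 1.522035, and β = (βγ)/γ = 0.72252/1.23371 = 0.586.

0.586c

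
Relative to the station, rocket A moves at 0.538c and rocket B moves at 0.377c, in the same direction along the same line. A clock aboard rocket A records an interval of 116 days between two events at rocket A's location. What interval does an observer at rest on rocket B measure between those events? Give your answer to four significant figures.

Transform rocket A's velocity into rocket B's frame: (0.538 − 0.377)/(1 − 0.538·0.377) = 0.161/0.797174, so the relative speed is 0.20196c.
γ for this relative speed: γ = 1/√(1 − 0.0407878) = 1.021.
Rocket A's interval is proper; time dilation gives Δt_B = γΔτ = 1.021 × 116 days = 118.4 days.

118.4 days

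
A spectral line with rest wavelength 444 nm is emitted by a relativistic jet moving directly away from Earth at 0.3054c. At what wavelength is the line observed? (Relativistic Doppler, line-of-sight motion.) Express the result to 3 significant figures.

Relativistic Doppler for wavelength: λ_obs = λ_src · √((1+β)/(1−β)).
With β = 0.3054: factor = √(1.3054/0.6946) = 1.3709.
λ_obs = 444 × 1.3709 = 609 nm.

609 nm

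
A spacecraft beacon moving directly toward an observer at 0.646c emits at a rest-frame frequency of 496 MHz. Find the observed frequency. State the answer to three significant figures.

1070 MHz

Relativistic Doppler (source moving toward): f_obs = f_src · √((1+β)/(1−β)).
With β = 0.646: factor = √(1.646/0.354) = 2.1563.
f_obs = 496 × 2.1563 = 1070 MHz.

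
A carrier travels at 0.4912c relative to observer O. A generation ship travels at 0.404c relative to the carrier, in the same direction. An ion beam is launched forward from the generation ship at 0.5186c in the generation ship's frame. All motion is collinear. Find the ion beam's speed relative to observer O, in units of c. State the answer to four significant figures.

First combine the ion beam and generation ship (S''→S'): u₁ = (0.5186 + 0.404)/(1 + 0.5186×0.404) = 0.9226/1.2095144 = 0.76279.
Then combine with the carrier (S'→S): u = (0.76279 + 0.4912)/(1 + 0.76279×0.4912) = 1.25399/1.374682448 = 0.9122.

0.9122c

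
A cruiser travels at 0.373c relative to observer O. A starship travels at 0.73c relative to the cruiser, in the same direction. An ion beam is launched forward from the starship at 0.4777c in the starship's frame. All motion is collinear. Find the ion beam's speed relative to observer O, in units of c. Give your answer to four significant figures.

0.9509c

Compose velocities in two stages. Stage 1 (into S'): u₁ = (0.4777+0.73)/(1+0.4777×0.73) = 0.89544.
Stage 2 (into S): u = (0.89544+0.373)/(1+0.89544×0.373) = 0.95086, so the speed is 0.9509c.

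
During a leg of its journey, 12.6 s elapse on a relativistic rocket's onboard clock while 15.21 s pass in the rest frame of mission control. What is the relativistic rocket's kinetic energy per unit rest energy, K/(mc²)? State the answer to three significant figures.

0.207

From Δt = γΔτ: γ = 15.21/12.6 = 1.20714.
K/(mc²) = γ − 1 = 1.20714 − 1 = 0.207.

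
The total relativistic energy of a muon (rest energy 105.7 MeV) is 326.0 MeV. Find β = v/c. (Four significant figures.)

γ = E/(mc²) = 326.0/105.7 = 3.0842.
β = √(1 − 1/γ²) = √(1 − 0.105127) = √0.894873 = 0.9460.

0.9460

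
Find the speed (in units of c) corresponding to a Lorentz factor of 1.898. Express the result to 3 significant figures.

0.850c

β = √(1 − 1/γ²) = √(1 − 1/3.602404) = √0.722408 = 0.850.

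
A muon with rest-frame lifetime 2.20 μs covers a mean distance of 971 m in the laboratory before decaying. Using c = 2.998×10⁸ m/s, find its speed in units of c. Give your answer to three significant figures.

0.827c

Let x = d/(cτ) = 971.0 m / (2.998×10⁸ m/s × 2.200×10^-6 s) = 1.4722. Since d = βγcτ, x = βγ = β/√(1−β²).
Solving: β² = x²/(1+x²) = 2.16737/3.16737 = 0.684281, so β = 0.827.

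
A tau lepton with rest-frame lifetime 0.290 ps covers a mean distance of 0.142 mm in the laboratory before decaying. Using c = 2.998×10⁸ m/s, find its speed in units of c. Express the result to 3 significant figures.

0.853c

Let x = d/(cτ) = 1.420×10^-4 m / (2.998×10⁸ m/s × 2.900×10^-13 s) = 1.6333. Since d = βγcτ, x = βγ = β/√(1−β²).
Solving: β² = x²/(1+x²) = 2.66767/3.66767 = 0.727347, so β = 0.853.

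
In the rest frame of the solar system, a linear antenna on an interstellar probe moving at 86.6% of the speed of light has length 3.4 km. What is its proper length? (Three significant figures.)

With β = 0.866, γ = 1/√(1 − 0.866²) = 1/√0.250044 = 1.9998.
Proper length: L₀ = γ·L = 1.9998 × 3.4 = 6.80 km.

6.80 km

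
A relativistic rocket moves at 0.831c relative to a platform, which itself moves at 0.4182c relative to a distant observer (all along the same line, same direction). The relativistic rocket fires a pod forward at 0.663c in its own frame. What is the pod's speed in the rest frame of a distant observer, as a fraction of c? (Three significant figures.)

Compose velocities in two stages. Stage 1 (into S'): u₁ = (0.663+0.831)/(1+0.663×0.831) = 0.96328.
Stage 2 (into S): u = (0.96328+0.4182)/(1+0.96328×0.4182) = 0.98477, so the speed is 0.985c.

0.985c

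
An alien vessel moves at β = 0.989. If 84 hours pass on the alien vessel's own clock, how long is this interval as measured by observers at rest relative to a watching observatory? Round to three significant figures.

β² = 0.978121, so γ = 1/√0.021879 = 6.7606.
The onboard clock measures proper time, so the interval in the rest frame of a watching observatory is dilated: Δt = γ·Δτ = 6.7606 × 84 hours = 568 hours.

568 hours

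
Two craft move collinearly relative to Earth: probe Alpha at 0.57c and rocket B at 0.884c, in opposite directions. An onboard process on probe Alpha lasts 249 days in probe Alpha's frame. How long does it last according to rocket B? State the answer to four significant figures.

Speed of probe Alpha in rocket B's frame: u = (v_A + v_B)/(1 + v_A v_B/c²) = (0.57 + 0.884)/(1 + 0.57×0.884) = 1.454/1.50388 = 0.96683; |u| = 0.96683c.
γ for this relative speed: γ = 1/√(1 − 0.93476) = 3.9151.
The clock on probe Alpha records proper time, so rocket B measures Δt = γΔτ = 3.9151 × 249 = 974.9 days.

974.9 days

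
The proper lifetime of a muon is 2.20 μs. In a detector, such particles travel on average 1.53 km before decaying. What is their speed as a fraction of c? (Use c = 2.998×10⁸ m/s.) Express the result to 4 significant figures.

Let x = d/(cτ) = 1530 m / (2.998×10⁸ m/s × 2.200×10^-6 s) = 2.3197. Since d = βγcτ, x = βγ = β/√(1−β²).
Solving: β² = x²/(1+x²) = 5.38101/6.38101 = 0.843285, so β = 0.9183.

0.9183c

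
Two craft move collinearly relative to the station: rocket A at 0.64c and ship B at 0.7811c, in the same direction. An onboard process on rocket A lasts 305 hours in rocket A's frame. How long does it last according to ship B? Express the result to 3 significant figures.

Speed of rocket A in ship B's frame: u = (v_A − v_B)/(1 − v_A v_B/c²) = (0.64 − 0.7811)/(1 − 0.64×0.7811) = −0.1411/0.500096 = −0.28215; |u| = 0.28215c.
γ for this relative speed: γ = 1/√(1 − 0.0796086) = 1.0424.
The clock on rocket A records proper time, so ship B measures Δt = γΔτ = 1.0424 × 305 = 318 hours.

318 hours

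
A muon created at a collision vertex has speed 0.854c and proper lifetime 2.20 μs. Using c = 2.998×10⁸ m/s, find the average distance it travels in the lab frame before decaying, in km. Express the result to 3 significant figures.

1.08 km

γ = 1/√(1 − β²) = 1/√(1 − 0.729316) = 1/√0.270684 = 1/0.520273 = 1.9221.
Lab-frame lifetime: Δt = γτ = 1.9221 × 2.20 μs = 4.2286 μs.
Distance: d = vΔt = 0.854 × 2.998×10⁸ m/s × 4.2286×10^-6 s = 1080 m = 1.08 km.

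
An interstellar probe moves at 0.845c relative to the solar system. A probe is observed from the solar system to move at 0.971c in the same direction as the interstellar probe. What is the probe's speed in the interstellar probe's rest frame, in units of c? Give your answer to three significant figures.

0.702c

Transform to the interstellar probe's frame: u' = (u − v)/(1 − uv/c²).
u' = (0.971 − 0.845)/(1 − 0.971×0.845) = 0.126/0.179505 = 0.70193.
Speed in the interstellar probe's frame: 0.702c (in the same direction).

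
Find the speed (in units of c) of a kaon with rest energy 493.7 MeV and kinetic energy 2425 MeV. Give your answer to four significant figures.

K = (γ−1)mc², so γ = 1 + 2425/493.7 = 5.9119.
Then v/c = √(1 − γ⁻²) = √(1 − 0.0286118) = √0.9713882 = 0.9856.

0.9856c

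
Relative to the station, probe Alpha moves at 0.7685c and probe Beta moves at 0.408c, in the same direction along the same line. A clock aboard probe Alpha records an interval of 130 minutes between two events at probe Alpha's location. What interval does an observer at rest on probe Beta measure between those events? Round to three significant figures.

153 minutes

Speed of probe Alpha in probe Beta's frame: u = (v_A − v_B)/(1 − v_A v_B/c²) = (0.7685 − 0.408)/(1 − 0.7685×0.408) = 0.3605/0.686452 = 0.52516; |u| = 0.52516c.
γ for this relative speed: γ = 1/√(1 − 0.275793) = 1.1751.
Probe Alpha's interval is proper; time dilation gives Δt_B = γΔτ = 1.1751 × 130 minutes = 153 minutes.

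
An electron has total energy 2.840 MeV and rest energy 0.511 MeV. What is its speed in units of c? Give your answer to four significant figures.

γ = E/(mc²) = 2.840/0.511 = 5.5577.
β = √(1 − 1/γ²) = √(1 − 0.032375) = √0.967625 = 0.9837.

0.9837c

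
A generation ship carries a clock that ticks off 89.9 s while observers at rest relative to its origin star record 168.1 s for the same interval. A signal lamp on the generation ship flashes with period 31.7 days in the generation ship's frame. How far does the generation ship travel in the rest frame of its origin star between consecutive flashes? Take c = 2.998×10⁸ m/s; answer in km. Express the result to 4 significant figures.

1.297×10^12 km

The time-dilation ratio gives γ = 168.1/89.9 = 1.86986.
β = √(1 − 1/γ²) = 0.84498. Lab-frame period = γτ = 1.86986×31.7 days = 59.275 days. Distance = βc × γτ = 0.84498 × 2.998×10⁸ m/s × 5121360 s = 1.2974×10^15 m = 1.297×10^12 km.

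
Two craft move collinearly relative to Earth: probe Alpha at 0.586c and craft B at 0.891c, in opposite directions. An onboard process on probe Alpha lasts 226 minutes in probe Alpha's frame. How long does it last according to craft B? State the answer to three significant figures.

Speed of probe Alpha in craft B's frame: u = (v_A + v_B)/(1 + v_A v_B/c²) = (0.586 + 0.891)/(1 + 0.586×0.891) = 1.477/1.522126 = 0.97035; |u| = 0.97035c.
At |u| = 0.97035c, γ = (1 − 0.941579)^(−1/2) = 4.1373.
Probe Alpha's interval is proper; time dilation gives Δt_B = γΔτ = 4.1373 × 226 minutes = 935 minutes.

935 minutes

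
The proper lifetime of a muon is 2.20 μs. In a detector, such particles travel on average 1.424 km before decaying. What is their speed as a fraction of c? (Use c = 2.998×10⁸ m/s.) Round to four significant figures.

0.9074c

Lab distance = (lab lifetime)·v = γτ·βc, so βγ = d/(cτ) = 1424/(2.998×10⁸ × 2.200×10^-6) = 2.159.
With βγ = 2.159: γ² = 1 + (βγ)² = 5.66128, and β = (βγ)/γ = 2.159/2.37934 = 0.9074.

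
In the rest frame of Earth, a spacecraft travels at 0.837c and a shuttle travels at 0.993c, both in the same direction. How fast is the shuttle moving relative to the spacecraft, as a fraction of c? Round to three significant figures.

Transform to the spacecraft's frame: u' = (u − v)/(1 − uv/c²).
u' = (0.993 − 0.837)/(1 − 0.993×0.837) = 0.156/0.168859 = 0.92385.
Speed in the spacecraft's frame: 0.924c (in the same direction).

0.924c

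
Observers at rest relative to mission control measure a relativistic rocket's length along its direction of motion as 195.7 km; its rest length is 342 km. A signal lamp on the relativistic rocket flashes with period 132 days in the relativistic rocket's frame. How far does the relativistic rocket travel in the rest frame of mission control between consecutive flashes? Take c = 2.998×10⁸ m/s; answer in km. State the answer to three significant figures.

From L = L₀/γ: γ = 342/195.7 = 1.74757.
β = √(1 − 1/γ²) = 0.8201. Lab-frame period = γτ = 1.74757×132 days = 230.68 days. Distance = βc × γτ = 0.8201 × 2.998×10⁸ m/s × 19930752 s = 4.9003×10^15 m = 4.90×10^12 km.

4.90×10^12 km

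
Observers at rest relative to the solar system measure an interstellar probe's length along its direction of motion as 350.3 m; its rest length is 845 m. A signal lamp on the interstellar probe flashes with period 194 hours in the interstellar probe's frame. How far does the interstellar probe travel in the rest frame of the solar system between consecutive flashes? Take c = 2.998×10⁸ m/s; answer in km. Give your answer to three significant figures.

Length contraction gives γ = L₀/L = 845/350.3 = 2.41222.
β = √(1 − 1/γ²) = 0.91002. Lab-frame period = γτ = 2.41222×194 hours = 467.97 hours. Distance = βc × γτ = 0.91002 × 2.998×10⁸ m/s × 1684692 s = 4.5962×10^14 m = 4.60×10^11 km.

4.60×10^11 km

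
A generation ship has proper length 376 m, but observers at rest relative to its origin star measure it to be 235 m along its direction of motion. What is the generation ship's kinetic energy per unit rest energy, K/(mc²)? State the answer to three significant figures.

Length contraction gives γ = L₀/L = 376/235 = 1.6.
K/(mc²) = γ − 1 = 1.6 − 1 = 0.600.

0.600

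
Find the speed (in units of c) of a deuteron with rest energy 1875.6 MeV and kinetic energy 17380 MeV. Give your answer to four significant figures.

γ = 1 + K/(mc²) = 1 + 17380/1875.6 = 10.266.
β = √(1 − 1/γ²) = √(1 − 0.0094885) = √0.9905115 = 0.9952.

0.9952c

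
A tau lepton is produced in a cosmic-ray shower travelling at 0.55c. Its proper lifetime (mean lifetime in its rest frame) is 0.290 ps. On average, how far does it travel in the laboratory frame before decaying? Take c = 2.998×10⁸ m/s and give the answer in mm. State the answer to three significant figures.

0.0573 mm

β² = 0.3025, so γ = 1/√0.6975 = 1.1974.
Lab-frame lifetime: Δt = γτ = 1.1974 × 0.290 ps = 0.34725 ps.
Distance: d = vΔt = 0.55 × 2.998×10⁸ m/s × 3.4725×10^-13 s = 5.73×10^-5 m = 0.0573 mm.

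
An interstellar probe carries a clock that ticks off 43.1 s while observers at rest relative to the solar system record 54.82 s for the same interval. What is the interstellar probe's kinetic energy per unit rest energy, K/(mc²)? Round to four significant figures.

γ = Δt/Δτ = 54.82/43.1 = 1.27193.
K/(mc²) = γ − 1 = 1.27193 − 1 = 0.2719.

0.2719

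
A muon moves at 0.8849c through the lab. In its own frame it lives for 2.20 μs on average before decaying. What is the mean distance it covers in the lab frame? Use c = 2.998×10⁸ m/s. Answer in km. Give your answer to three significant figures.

With β = 0.8849, γ = 1/√(1 − 0.8849²) = 1/√0.21695199 = 2.1469.
Lab-frame lifetime: Δt = γτ = 2.1469 × 2.20 μs = 4.7232 μs.
Distance: d = vΔt = 0.8849 × 2.998×10⁸ m/s × 4.7232×10^-6 s = 1250 m = 1.25 km.

1.25 km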